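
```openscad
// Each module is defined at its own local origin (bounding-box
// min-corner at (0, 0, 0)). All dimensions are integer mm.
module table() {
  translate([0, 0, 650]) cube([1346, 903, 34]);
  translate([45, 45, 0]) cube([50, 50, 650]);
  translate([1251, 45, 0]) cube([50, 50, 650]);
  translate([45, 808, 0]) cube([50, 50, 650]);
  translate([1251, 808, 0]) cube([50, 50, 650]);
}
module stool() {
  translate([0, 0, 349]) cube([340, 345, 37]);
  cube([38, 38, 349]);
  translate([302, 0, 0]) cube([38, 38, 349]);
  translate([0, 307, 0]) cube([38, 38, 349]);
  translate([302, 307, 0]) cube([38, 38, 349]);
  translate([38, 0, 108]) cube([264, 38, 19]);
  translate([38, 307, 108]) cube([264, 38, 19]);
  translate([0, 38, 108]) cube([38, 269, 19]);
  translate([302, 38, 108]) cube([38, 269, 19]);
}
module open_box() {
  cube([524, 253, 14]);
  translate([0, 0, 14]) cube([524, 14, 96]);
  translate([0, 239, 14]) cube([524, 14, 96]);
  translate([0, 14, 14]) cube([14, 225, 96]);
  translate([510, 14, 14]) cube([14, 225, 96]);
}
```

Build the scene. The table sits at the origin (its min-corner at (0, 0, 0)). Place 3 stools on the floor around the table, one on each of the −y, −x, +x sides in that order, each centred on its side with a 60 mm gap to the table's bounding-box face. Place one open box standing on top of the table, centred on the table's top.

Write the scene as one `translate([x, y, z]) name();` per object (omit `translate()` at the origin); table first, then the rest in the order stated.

table();
translate([503, -405, 0]) stool();
translate([-400, 279, 0]) stool();
translate([1406, 279, 0]) stool();
translate([411, 325, 684]) open_box();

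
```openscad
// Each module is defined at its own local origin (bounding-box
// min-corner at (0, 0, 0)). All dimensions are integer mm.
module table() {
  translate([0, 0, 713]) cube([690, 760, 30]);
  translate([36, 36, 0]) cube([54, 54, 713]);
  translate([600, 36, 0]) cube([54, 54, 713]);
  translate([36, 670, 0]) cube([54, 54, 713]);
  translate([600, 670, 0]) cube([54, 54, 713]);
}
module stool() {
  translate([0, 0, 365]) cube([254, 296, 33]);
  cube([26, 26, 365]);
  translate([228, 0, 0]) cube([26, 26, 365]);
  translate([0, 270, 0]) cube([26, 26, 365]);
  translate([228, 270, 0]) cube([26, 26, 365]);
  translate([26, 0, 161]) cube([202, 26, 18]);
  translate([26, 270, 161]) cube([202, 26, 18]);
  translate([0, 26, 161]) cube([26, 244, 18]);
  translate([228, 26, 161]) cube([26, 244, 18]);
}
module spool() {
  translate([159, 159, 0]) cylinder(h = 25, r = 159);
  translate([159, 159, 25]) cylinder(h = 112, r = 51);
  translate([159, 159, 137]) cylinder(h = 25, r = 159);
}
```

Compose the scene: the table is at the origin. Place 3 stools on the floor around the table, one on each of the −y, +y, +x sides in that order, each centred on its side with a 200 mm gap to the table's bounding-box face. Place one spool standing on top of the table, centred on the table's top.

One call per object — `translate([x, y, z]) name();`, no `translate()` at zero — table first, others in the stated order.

table();
translate([218, -496, 0]) stool();
translate([218, 960, 0]) stool();
translate([890, 232, 0]) stool();
translate([186, 221, 743]) spool();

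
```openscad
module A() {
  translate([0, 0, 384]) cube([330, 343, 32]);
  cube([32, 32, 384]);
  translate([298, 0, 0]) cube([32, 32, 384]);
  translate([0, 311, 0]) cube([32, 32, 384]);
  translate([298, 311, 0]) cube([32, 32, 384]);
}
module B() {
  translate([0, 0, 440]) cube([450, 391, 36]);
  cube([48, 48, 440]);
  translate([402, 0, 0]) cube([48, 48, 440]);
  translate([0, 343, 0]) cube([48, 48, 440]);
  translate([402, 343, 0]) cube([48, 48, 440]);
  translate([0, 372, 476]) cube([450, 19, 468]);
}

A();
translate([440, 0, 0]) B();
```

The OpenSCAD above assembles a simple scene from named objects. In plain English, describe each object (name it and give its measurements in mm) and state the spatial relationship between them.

A is a four-legged stool. The seat is a 330×343×32 mm slab whose top surface is at z = 416 mm; four square legs, each 32×32 mm in cross-section, run from the floor (z = 0) to the underside of the seat, each flush with a corner of the seat.

B is a chair: 450×391 mm seat, 36 mm thick, top at z = 476 mm, on four 48 mm square corner legs flush with the seat edges. A 19 mm thick backrest slab spans the full seat width, extending 468 mm above the seat top, its back face flush with the seat's +y edge.

The chair is on the floor beside the stool on its +x side.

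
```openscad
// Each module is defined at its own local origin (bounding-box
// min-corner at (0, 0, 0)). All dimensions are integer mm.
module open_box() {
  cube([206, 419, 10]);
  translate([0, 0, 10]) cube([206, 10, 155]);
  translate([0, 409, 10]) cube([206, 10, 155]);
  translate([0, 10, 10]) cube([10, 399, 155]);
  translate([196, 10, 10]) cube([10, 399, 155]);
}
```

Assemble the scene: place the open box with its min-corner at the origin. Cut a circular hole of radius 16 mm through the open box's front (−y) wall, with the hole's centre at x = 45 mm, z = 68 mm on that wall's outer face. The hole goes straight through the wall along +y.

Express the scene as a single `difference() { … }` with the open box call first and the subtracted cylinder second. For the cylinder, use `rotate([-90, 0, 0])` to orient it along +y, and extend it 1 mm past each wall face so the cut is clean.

difference() {
  open_box();
  translate([45, -1, 68]) rotate([-90, 0, 0]) cylinder(h = 12, r = 16);
}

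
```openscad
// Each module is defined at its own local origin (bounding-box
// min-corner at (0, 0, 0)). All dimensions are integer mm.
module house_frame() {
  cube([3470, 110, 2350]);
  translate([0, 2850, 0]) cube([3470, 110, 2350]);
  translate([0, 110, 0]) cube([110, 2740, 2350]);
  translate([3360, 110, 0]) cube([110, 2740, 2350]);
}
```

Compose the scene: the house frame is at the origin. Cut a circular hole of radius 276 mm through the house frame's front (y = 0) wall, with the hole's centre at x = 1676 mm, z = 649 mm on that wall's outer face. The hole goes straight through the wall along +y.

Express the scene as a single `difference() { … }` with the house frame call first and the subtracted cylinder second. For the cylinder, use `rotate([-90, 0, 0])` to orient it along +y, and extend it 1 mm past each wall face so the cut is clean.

difference() {
  house_frame();
  translate([1676, -1, 649]) rotate([-90, 0, 0]) cylinder(h = 112, r = 276);
}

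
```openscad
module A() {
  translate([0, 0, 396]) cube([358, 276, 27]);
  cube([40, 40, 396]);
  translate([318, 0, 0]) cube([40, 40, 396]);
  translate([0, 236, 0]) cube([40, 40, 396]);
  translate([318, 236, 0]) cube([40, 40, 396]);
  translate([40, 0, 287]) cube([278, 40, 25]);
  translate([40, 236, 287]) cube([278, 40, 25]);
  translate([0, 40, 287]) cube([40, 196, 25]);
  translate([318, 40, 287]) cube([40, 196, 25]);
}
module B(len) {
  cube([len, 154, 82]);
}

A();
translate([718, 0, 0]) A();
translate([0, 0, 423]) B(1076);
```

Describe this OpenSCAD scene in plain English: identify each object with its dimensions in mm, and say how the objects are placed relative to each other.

A is a four-legged stool. The seat is a 358×276×27 mm slab whose top surface is at z = 423 mm; four square legs, each 40×40 mm in cross-section, run from the floor (z = 0) to the underside of the seat, each flush with a corner of the seat. Four stretchers, 40 mm wide and 25 mm tall, connect adjacent legs with their undersides at z = 287 mm, each running between the inner faces of the legs it joins and aligned with the legs' outer faces on the other axis.

B is a rectangular beam 1076 mm long (x), 154 mm deep (y), 82 mm thick (z).

The beam spans the tops of two stools placed 360 mm apart, resting at z = 423 mm.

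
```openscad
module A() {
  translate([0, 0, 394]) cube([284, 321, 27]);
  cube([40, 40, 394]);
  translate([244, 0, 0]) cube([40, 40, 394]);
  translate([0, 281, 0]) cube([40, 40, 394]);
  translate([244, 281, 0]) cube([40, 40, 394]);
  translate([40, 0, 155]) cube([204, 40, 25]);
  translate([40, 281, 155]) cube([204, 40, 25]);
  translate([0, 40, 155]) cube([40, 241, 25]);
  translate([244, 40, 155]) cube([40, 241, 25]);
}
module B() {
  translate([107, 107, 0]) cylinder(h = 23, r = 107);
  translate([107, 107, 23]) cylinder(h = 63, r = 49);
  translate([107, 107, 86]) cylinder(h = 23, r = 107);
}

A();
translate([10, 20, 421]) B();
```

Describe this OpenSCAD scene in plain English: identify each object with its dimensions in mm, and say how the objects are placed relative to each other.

A is a four-legged stool. The seat is 284×321 mm, 27 mm thick, top at z = 421 mm. It stands on four square legs, each 40×40 mm in cross-section, from z = 0 to the seat underside, each flush with a corner of the seat. Four stretchers, 40 mm wide and 25 mm tall, connect adjacent legs with their undersides at z = 155 mm, each running between the inner faces of the legs it joins and aligned with the legs' outer faces on the other axis.

B is a spool: two coaxial disc flanges of radius 107 mm and thickness 23 mm, joined by a core cylinder of radius 49 mm and height 63 mm. The lower flange rests on z = 0 and the three cylinders share a vertical axis.

The spool is on top of the stool.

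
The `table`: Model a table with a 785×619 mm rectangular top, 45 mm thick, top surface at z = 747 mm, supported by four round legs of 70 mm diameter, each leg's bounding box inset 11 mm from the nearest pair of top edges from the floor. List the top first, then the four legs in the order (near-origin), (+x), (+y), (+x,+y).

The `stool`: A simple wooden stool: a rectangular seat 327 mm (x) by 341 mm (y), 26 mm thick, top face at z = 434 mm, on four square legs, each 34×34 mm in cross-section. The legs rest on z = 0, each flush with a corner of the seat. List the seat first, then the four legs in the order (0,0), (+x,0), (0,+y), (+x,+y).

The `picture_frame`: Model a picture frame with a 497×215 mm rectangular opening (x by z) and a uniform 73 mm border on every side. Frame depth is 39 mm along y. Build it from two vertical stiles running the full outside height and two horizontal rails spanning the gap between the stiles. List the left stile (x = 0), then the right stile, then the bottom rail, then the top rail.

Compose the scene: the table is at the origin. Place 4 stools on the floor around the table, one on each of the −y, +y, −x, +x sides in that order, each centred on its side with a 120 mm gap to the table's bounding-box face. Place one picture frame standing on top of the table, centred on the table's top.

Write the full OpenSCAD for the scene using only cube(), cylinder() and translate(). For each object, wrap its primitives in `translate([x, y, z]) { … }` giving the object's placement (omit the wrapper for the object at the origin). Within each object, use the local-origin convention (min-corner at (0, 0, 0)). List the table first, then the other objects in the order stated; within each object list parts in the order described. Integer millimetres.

translate([0, 0, 702]) cube([785, 619, 45]);
translate([46, 46, 0]) cylinder(h = 702, r = 35);
translate([739, 46, 0]) cylinder(h = 702, r = 35);
translate([46, 573, 0]) cylinder(h = 702, r = 35);
translate([739, 573, 0]) cylinder(h = 702, r = 35);
translate([229, -461, 0]) {
  translate([0, 0, 408]) cube([327, 341, 26]);
  cube([34, 34, 408]);
  translate([293, 0, 0]) cube([34, 34, 408]);
  translate([0, 307, 0]) cube([34, 34, 408]);
  translate([293, 307, 0]) cube([34, 34, 408]);
}
translate([229, 739, 0]) {
  translate([0, 0, 408]) cube([327, 341, 26]);
  cube([34, 34, 408]);
  translate([293, 0, 0]) cube([34, 34, 408]);
  translate([0, 307, 0]) cube([34, 34, 408]);
  translate([293, 307, 0]) cube([34, 34, 408]);
}
translate([-447, 139, 0]) {
  translate([0, 0, 408]) cube([327, 341, 26]);
  cube([34, 34, 408]);
  translate([293, 0, 0]) cube([34, 34, 408]);
  translate([0, 307, 0]) cube([34, 34, 408]);
  translate([293, 307, 0]) cube([34, 34, 408]);
}
translate([905, 139, 0]) {
  translate([0, 0, 408]) cube([327, 341, 26]);
  cube([34, 34, 408]);
  translate([293, 0, 0]) cube([34, 34, 408]);
  translate([0, 307, 0]) cube([34, 34, 408]);
  translate([293, 307, 0]) cube([34, 34, 408]);
}
translate([71, 290, 747]) {
  cube([73, 39, 361]);
  translate([570, 0, 0]) cube([73, 39, 361]);
  translate([73, 0, 0]) cube([497, 39, 73]);
  translate([73, 0, 288]) cube([497, 39, 73]);
}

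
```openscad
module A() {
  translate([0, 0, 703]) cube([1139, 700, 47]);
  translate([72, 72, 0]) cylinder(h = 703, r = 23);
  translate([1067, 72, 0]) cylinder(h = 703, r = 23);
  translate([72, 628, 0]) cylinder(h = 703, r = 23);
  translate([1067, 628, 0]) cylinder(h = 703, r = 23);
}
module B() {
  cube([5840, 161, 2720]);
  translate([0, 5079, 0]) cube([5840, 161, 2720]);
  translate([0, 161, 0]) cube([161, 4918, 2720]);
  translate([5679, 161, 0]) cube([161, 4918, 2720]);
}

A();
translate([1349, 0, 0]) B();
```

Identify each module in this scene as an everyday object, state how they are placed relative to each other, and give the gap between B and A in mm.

A is a table. B is a house frame. The house frame is on the floor beside the table on its +x side. The gap between the house frame and the table is 210 mm.

The house frame's nearest face is 210 mm from the table's +x face.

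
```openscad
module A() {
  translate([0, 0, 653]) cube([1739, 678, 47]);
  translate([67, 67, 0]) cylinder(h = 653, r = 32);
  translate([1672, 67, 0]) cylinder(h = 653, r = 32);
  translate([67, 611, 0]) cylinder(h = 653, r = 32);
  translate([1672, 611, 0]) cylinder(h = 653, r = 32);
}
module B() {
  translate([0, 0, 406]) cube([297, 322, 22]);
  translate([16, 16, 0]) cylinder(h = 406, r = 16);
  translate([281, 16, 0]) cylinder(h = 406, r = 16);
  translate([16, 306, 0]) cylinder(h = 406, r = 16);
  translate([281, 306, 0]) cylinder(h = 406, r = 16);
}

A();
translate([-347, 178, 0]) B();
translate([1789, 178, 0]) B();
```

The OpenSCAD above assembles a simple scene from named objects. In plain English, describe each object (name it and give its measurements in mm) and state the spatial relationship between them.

A is a table with a 1739×678 mm rectangular top, 47 mm thick, top surface at z = 700 mm, supported by four round legs of 64 mm diameter, each leg's bounding box inset 35 mm from the nearest pair of top edges, running from the floor.

B is a simple wooden stool: a rectangular seat 297 mm (x) by 322 mm (y), 22 mm thick, top face at z = 428 mm, on four round legs, each 32 mm in diameter. The legs rest on z = 0, each leg's axis is inset half a diameter from the nearest pair of seat edges (so the leg's bounding box is flush with the corner).

Two stools sit around the table at the −x, +x sides.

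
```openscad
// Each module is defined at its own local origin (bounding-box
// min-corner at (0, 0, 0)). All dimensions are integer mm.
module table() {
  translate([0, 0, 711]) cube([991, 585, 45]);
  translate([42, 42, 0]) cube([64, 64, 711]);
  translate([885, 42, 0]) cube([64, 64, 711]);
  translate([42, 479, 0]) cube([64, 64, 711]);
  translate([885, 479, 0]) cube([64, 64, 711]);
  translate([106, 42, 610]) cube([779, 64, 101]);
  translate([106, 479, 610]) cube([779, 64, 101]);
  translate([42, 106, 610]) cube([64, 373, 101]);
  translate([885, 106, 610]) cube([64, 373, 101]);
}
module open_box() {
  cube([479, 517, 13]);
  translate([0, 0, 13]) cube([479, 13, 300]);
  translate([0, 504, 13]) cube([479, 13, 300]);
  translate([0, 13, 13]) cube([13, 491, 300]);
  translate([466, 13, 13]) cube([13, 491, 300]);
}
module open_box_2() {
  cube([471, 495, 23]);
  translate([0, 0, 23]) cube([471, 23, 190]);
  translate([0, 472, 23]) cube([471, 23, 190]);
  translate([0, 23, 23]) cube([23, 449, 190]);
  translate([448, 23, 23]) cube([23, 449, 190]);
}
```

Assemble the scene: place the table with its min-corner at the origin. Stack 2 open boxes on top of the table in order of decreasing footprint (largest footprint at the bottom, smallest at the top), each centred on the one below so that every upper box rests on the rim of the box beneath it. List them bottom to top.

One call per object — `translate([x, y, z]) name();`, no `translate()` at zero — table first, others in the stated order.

table();
translate([256, 34, 756]) open_box();
translate([260, 45, 1069]) open_box_2();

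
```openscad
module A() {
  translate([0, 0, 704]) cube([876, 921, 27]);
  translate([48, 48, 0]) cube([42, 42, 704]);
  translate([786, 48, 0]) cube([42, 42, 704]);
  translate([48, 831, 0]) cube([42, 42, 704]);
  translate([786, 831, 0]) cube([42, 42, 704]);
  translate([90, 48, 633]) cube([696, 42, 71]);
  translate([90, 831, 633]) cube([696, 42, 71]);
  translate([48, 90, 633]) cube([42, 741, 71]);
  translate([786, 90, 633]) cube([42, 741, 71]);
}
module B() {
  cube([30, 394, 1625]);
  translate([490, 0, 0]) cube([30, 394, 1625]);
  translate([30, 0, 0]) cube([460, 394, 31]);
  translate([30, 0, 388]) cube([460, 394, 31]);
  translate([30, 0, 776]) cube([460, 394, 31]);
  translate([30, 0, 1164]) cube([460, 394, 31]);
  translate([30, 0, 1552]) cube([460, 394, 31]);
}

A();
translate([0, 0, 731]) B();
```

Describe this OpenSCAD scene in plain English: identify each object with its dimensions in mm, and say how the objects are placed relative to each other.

A is a table: top 876 mm (x) × 921 mm (y), 27 mm thick, upper face at z = 731 mm, on four 42×42 mm square legs, each inset 48 mm from the nearest pair of top edges, running from z = 0 to the bottom of the top. Four apron rails, 42 mm thick and 71 mm tall, run between adjacent legs with their top edges flush with the underside of the top and their outer faces flush with the legs' outer faces.

B is an open bookshelf. Two side panels, each 30 mm thick, 394 mm deep and 1625 mm tall, stand 520 mm apart (outside-to-outside). Between them sit 5 shelves, each 31 mm thick and 394 mm deep, spanning the full gap between the sides. The bottom shelf rests on the floor (its underside at z = 0) and the clear gap between one shelf's top and the next shelf's underside is 357 mm.

The bookshelf is on top of the table.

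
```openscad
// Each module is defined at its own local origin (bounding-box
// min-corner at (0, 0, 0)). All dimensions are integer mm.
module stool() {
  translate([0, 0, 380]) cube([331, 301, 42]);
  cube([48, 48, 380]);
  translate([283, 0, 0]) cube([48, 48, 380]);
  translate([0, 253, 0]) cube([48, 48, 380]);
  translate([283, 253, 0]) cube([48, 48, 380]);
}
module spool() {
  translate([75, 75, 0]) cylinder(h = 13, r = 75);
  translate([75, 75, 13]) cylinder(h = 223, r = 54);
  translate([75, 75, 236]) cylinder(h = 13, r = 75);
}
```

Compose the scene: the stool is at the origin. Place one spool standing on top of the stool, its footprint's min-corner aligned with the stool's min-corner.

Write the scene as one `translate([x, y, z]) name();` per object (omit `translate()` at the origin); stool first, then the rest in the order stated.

stool();
translate([0, 0, 422]) spool();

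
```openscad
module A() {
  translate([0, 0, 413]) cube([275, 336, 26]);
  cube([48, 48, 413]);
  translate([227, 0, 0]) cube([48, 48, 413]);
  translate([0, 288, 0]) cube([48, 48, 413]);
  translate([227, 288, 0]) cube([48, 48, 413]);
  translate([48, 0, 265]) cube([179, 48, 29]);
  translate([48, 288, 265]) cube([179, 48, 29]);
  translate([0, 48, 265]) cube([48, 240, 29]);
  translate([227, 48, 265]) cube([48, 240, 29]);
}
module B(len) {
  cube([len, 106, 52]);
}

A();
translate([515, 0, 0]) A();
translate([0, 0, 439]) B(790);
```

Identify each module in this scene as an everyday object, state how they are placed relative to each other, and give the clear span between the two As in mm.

Second stool starts at x = 515; first ends at x = 275; clear span = 515 − 275 = 240 mm.

A is a stool. B is a beam. A beam spans the tops of two stools. The clear span between the two stools is 240 mm.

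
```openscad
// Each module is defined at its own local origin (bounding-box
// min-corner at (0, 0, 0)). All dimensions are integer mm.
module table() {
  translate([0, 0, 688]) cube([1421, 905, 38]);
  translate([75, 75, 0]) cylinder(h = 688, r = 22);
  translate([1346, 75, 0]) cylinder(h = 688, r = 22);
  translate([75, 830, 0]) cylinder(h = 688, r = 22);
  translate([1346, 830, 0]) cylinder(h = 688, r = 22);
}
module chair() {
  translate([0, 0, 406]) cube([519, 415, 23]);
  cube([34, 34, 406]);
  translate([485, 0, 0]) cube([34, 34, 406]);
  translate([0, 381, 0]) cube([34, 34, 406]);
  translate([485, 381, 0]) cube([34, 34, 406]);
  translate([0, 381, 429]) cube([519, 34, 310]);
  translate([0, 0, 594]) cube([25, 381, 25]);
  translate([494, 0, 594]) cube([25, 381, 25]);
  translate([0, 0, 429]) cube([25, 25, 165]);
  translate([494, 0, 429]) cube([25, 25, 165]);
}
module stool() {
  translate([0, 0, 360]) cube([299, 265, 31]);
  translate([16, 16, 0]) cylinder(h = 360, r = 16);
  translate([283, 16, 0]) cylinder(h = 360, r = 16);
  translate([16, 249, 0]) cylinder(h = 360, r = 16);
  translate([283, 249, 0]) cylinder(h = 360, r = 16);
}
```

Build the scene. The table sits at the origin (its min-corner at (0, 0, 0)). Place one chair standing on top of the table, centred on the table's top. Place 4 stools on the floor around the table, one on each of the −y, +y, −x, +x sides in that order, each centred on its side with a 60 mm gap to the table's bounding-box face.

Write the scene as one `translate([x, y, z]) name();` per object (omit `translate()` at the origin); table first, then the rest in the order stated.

table();
translate([451, 245, 726]) chair();
translate([561, -325, 0]) stool();
translate([561, 965, 0]) stool();
translate([-359, 320, 0]) stool();
translate([1481, 320, 0]) stool();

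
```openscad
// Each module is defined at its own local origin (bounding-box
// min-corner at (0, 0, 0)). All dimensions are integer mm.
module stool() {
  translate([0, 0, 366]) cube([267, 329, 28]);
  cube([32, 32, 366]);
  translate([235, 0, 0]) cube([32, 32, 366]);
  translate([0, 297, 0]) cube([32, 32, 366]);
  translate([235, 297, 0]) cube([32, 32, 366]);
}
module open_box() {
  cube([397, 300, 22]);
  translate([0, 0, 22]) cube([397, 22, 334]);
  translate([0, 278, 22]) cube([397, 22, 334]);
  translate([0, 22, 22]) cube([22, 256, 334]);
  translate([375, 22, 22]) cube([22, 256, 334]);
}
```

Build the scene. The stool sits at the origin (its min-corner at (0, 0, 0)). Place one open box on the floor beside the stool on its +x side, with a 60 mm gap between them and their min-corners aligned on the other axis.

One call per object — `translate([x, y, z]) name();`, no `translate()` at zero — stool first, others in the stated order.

stool();
translate([327, 0, 0]) open_box();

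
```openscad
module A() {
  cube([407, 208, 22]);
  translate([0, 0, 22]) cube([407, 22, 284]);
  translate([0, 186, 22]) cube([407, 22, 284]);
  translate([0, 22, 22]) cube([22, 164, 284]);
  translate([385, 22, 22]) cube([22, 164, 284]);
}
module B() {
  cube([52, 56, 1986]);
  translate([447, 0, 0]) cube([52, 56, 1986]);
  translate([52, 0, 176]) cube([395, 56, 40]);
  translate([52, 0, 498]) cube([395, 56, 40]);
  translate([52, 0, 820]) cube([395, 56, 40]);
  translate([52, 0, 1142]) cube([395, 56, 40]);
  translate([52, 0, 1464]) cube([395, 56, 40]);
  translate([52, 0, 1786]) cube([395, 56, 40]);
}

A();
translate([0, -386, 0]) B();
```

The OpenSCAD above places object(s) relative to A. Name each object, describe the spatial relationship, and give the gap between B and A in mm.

The ladder's nearest face is 330 mm from the open box's −y face.

A is an open box. B is a ladder. The ladder is on the floor beside the open box on its −y side. The gap between the ladder and the open box is 330 mm.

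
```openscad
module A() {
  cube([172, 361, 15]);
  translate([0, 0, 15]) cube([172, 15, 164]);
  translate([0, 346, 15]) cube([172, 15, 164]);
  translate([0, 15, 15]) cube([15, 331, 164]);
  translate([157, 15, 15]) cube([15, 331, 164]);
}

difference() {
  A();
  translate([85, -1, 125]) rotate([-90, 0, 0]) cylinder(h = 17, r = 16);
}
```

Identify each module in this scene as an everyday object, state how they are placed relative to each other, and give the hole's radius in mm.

The subtracted cylinder has r = 16 mm.

A is an open box. The open box has a circular hole through its front wall. The hole's radius is 16 mm.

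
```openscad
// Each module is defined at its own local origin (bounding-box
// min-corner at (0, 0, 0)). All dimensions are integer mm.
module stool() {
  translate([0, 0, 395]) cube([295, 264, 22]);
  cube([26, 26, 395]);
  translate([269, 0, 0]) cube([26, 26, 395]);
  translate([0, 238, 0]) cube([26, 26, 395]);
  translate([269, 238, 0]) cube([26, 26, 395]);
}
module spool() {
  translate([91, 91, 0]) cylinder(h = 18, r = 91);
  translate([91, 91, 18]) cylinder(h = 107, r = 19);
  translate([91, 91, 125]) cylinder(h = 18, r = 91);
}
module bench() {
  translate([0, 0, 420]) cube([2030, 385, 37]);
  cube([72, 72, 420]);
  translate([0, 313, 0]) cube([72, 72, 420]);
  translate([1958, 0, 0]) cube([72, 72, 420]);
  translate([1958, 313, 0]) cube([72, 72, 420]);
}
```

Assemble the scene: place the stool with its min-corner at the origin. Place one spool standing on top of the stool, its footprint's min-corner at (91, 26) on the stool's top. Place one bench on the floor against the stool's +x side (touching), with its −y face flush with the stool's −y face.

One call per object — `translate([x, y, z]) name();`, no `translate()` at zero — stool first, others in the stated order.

stool();
translate([91, 26, 417]) spool();
translate([295, 0, 0]) bench();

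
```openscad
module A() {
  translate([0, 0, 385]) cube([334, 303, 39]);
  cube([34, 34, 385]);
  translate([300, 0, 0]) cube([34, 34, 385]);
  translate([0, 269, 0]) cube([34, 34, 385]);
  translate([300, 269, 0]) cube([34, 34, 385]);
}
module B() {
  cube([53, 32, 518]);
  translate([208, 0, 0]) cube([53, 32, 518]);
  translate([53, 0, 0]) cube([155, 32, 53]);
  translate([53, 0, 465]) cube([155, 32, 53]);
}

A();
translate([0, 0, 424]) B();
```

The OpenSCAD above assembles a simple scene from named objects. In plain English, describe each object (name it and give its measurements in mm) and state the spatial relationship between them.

A is a four-legged stool. The seat is a 334×303×39 mm slab whose top surface is at z = 424 mm; four square legs, each 34×34 mm in cross-section, run from the floor (z = 0) to the underside of the seat, each flush with a corner of the seat.

B is a rectangular picture frame lying in the x–z plane (depth along y). The opening is 155 mm wide (x) by 412 mm tall (z), surrounded by a border 53 mm wide on all four sides. The frame is 32 mm deep and is made of two full-height vertical stiles with two horizontal rails fitted between them.

The picture frame is on top of the stool.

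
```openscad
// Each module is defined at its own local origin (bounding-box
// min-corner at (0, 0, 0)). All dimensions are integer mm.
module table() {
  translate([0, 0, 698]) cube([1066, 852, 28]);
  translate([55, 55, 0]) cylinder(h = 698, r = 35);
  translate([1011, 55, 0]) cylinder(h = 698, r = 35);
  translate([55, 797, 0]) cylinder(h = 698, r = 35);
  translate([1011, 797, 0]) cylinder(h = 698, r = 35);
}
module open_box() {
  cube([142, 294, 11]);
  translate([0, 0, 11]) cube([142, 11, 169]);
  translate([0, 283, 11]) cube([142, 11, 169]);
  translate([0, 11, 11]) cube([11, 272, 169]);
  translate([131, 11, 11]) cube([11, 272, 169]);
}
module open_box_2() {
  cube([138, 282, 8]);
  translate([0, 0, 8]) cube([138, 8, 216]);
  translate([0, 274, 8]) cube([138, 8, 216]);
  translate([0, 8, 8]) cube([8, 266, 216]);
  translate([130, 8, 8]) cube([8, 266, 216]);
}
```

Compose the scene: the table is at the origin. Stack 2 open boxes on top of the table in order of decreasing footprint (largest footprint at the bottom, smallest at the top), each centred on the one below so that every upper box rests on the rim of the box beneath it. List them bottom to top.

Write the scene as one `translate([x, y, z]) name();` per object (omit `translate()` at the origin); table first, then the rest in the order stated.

table();
translate([462, 279, 726]) open_box();
translate([464, 285, 906]) open_box_2();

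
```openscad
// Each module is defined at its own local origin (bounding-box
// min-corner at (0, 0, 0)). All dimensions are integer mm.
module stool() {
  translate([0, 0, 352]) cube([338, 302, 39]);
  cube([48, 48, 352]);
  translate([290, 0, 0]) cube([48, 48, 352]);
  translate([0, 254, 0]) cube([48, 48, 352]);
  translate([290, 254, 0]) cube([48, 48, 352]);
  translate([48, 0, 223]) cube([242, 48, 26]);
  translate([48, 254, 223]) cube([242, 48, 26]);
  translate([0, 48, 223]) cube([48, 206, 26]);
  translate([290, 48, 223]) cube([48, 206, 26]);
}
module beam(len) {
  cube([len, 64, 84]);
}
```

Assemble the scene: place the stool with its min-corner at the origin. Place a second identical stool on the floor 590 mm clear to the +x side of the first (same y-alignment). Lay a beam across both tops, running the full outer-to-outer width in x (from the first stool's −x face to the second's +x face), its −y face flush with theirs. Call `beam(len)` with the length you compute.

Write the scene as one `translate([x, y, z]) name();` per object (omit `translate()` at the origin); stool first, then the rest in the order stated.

stool();
translate([928, 0, 0]) stool();
translate([0, 0, 391]) beam(1266);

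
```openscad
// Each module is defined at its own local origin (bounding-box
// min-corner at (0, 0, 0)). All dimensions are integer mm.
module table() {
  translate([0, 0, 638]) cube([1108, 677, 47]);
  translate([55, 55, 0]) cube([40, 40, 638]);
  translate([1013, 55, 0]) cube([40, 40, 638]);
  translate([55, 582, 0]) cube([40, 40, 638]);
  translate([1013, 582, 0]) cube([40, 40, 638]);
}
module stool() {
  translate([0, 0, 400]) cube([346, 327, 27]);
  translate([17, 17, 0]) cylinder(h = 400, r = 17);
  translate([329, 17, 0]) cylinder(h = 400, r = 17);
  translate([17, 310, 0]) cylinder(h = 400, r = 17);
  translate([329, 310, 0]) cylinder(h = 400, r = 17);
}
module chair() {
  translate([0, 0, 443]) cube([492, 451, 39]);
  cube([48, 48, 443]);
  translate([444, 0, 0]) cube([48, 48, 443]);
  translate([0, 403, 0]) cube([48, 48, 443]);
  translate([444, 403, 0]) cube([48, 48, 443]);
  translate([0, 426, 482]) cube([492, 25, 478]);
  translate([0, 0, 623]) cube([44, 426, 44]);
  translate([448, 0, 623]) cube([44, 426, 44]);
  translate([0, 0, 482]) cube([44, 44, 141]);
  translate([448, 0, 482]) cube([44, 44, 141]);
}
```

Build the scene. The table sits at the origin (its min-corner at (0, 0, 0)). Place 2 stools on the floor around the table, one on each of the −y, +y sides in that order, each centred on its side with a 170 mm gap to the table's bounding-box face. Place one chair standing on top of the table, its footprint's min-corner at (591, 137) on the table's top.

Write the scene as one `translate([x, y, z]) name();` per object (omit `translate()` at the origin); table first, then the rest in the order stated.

table();
translate([381, -497, 0]) stool();
translate([381, 847, 0]) stool();
translate([591, 137, 685]) chair();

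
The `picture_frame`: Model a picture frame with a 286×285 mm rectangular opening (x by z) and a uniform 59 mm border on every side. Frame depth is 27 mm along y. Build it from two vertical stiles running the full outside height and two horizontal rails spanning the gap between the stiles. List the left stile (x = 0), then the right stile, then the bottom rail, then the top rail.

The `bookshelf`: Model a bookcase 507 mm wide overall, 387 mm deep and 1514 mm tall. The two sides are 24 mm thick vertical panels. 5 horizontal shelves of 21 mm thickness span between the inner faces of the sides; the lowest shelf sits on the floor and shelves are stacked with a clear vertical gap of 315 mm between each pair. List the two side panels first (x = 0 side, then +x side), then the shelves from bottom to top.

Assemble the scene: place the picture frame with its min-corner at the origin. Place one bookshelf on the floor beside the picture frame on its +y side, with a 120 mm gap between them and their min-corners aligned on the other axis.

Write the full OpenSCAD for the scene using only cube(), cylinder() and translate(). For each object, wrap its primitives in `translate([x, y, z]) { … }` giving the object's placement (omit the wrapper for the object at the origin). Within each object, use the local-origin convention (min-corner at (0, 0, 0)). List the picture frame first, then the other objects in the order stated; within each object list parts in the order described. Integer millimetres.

cube([59, 27, 403]);
translate([345, 0, 0]) cube([59, 27, 403]);
translate([59, 0, 0]) cube([286, 27, 59]);
translate([59, 0, 344]) cube([286, 27, 59]);
translate([0, 147, 0]) {
  cube([24, 387, 1514]);
  translate([483, 0, 0]) cube([24, 387, 1514]);
  translate([24, 0, 0]) cube([459, 387, 21]);
  translate([24, 0, 336]) cube([459, 387, 21]);
  translate([24, 0, 672]) cube([459, 387, 21]);
  translate([24, 0, 1008]) cube([459, 387, 21]);
  translate([24, 0, 1344]) cube([459, 387, 21]);
}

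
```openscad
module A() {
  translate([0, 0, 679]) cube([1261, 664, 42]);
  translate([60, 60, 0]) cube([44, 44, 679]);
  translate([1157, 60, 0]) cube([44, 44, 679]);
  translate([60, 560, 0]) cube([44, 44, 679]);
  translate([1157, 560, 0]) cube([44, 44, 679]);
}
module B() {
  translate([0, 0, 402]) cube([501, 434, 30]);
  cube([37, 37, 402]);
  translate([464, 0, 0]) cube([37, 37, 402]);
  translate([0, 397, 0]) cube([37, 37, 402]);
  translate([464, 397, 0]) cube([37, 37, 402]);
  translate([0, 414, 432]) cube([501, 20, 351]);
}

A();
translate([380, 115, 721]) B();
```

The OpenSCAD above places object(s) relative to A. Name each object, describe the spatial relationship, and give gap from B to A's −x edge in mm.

The chair's min-x is at 380; the table's min-x is 0; gap = 380 mm.

A is a table. B is a chair. The chair is on top of the table, centred. The gap from the chair to the table's −x edge is 380 mm.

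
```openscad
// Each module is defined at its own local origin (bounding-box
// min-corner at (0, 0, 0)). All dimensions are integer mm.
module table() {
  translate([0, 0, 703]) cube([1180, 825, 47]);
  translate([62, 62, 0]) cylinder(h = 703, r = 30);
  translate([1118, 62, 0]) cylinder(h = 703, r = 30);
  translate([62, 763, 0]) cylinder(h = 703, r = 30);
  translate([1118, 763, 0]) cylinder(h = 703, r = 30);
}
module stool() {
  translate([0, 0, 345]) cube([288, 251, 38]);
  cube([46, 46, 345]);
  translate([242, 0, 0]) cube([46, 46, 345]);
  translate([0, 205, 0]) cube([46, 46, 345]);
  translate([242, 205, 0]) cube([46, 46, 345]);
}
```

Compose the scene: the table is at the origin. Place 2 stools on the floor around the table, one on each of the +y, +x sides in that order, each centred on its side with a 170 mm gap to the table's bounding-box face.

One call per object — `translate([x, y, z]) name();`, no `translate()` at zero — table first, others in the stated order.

table();
translate([446, 995, 0]) stool();
translate([1350, 287, 0]) stool();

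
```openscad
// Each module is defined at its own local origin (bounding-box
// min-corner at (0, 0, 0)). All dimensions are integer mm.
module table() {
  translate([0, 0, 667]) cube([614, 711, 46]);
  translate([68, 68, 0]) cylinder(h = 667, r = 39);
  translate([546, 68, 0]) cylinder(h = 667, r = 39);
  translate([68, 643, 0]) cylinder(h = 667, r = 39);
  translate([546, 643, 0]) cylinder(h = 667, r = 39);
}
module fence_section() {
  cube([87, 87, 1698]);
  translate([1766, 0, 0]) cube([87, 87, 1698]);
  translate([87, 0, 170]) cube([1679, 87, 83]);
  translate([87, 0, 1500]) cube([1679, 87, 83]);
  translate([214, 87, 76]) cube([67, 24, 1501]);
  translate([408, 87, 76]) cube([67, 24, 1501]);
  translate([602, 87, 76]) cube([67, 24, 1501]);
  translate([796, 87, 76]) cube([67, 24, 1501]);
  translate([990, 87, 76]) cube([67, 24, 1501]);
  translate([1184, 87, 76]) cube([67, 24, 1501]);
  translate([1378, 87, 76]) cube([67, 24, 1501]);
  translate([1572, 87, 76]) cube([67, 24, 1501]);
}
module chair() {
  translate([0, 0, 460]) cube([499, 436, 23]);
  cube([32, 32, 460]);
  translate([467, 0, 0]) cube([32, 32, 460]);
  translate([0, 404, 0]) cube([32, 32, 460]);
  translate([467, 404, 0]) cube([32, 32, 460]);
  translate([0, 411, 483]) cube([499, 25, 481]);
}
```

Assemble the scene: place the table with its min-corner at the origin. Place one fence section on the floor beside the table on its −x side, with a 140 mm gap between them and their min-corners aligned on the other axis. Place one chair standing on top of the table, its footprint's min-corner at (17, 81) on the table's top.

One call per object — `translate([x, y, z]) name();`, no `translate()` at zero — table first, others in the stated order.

table();
translate([-1993, 0, 0]) fence_section();
translate([17, 81, 713]) chair();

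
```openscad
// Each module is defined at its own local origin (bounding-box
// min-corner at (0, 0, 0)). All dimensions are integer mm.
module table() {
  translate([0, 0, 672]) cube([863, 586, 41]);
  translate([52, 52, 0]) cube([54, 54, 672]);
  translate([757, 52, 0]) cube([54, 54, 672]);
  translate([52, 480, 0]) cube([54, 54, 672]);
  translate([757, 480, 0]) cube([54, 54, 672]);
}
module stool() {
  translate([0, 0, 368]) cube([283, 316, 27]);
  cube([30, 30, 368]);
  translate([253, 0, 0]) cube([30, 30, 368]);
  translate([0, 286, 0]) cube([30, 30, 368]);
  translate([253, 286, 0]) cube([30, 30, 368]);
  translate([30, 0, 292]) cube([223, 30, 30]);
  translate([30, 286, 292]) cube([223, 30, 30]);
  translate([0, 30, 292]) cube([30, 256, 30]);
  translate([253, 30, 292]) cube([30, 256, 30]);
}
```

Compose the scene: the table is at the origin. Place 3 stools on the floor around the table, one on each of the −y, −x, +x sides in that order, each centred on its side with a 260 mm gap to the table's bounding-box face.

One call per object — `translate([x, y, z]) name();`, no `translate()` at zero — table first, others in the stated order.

table();
translate([290, -576, 0]) stool();
translate([-543, 135, 0]) stool();
translate([1123, 135, 0]) stool();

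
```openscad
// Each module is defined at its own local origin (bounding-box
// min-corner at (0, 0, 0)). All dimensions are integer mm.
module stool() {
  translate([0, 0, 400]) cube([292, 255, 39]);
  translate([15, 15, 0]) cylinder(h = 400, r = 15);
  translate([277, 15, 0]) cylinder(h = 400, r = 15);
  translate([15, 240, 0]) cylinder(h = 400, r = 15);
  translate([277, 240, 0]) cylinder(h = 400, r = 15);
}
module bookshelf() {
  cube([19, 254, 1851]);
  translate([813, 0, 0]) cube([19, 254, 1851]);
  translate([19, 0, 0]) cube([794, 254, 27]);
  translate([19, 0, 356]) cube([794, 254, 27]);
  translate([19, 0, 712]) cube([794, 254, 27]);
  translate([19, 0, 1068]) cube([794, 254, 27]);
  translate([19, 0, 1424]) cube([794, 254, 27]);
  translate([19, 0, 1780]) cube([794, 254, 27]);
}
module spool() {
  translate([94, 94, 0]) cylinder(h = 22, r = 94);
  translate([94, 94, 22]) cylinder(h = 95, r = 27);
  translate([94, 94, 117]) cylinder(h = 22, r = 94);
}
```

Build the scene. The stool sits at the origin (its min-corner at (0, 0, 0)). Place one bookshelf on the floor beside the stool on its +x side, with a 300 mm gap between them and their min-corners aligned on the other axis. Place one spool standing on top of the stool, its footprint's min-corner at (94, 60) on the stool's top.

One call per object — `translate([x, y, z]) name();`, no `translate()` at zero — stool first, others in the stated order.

stool();
translate([592, 0, 0]) bookshelf();
translate([94, 60, 439]) spool();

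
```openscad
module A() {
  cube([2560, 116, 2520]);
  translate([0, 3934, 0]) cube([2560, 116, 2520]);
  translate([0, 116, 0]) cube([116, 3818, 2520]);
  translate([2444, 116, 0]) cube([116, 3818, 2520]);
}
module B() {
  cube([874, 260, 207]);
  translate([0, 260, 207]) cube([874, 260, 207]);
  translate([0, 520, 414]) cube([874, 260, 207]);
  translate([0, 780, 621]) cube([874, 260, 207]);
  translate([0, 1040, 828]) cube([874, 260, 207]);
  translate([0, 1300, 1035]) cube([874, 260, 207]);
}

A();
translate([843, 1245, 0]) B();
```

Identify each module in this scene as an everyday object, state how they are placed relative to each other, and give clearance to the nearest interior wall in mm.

Clearances: x = 727, y = 1129; minimum 727 mm.

A is a house frame. B is a staircase. The staircase sits inside the house frame, centred. The clearance to the nearest interior wall is 727 mm.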